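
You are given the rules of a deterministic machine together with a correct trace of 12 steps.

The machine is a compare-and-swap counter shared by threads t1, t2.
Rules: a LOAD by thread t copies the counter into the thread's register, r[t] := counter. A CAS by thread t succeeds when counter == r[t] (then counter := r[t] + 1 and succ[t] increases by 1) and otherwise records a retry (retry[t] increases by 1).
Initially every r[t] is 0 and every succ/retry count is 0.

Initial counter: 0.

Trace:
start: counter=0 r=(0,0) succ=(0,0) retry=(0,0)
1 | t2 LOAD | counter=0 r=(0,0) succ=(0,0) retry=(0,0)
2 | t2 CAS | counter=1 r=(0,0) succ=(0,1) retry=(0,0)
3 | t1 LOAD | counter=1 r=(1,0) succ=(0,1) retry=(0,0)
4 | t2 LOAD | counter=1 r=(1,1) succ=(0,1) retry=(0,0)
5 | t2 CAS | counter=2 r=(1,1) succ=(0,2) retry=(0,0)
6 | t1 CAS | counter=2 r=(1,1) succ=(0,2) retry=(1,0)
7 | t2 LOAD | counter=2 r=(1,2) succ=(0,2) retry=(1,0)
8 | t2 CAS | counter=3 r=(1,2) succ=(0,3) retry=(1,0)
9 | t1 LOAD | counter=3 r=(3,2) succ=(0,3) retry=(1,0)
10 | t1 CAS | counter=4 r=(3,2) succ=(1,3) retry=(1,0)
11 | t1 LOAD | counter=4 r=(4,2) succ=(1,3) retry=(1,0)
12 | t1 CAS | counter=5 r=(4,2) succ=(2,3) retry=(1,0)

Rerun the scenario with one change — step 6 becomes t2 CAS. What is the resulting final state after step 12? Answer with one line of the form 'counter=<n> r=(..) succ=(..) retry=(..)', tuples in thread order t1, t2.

(re-executing from step 6 with the substitution; state before step 6: counter=2 r=(1,1) succ=(0,2) retry=(0,0))
6 | t2 CAS | counter=2 r=(1,1) succ=(0,2) retry=(0,1)
7 | t2 LOAD | counter=2 r=(1,2) succ=(0,2) retry=(0,1)
8 | t2 CAS | counter=3 r=(1,2) succ=(0,3) retry=(0,1)
9 | t1 LOAD | counter=3 r=(3,2) succ=(0,3) retry=(0,1)
10 | t1 CAS | counter=4 r=(3,2) succ=(1,3) retry=(0,1)
11 | t1 LOAD | counter=4 r=(4,2) succ=(1,3) retry=(0,1)
12 | t1 CAS | counter=5 r=(4,2) succ=(2,3) retry=(0,1)

counter=5 r=(4,2) succ=(2,3) retry=(0,1)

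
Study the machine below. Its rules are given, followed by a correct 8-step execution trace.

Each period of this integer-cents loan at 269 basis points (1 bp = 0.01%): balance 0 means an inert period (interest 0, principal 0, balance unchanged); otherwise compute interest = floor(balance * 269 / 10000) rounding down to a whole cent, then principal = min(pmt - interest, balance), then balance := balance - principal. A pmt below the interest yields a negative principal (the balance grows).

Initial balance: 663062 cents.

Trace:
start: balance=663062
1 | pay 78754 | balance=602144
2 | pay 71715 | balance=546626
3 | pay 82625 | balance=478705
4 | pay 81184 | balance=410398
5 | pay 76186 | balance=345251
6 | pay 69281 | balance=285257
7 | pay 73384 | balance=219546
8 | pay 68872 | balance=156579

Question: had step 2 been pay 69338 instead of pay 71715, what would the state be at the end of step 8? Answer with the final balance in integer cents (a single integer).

(re-executing from step 2 with the substitution; state before step 2: balance=602144)
2 | pay 69338 | balance=549003
3 | pay 82625 | balance=481146
4 | pay 81184 | balance=412904
5 | pay 76186 | balance=347825
6 | pay 69281 | balance=287900
7 | pay 73384 | balance=222260
8 | pay 68872 | balance=159366

159366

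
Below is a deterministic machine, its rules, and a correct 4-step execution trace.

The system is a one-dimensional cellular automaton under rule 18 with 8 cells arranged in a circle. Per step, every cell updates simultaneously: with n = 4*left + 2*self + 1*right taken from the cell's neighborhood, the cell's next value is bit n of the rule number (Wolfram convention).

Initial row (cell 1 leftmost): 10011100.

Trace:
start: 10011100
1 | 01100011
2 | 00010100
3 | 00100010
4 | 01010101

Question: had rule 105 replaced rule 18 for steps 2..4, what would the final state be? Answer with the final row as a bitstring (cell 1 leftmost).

(re-executing steps 2..4 under rule 105; state before step 2: 01100011)
2 | 11101011
3 | 00110110
4 | 10111110

10111110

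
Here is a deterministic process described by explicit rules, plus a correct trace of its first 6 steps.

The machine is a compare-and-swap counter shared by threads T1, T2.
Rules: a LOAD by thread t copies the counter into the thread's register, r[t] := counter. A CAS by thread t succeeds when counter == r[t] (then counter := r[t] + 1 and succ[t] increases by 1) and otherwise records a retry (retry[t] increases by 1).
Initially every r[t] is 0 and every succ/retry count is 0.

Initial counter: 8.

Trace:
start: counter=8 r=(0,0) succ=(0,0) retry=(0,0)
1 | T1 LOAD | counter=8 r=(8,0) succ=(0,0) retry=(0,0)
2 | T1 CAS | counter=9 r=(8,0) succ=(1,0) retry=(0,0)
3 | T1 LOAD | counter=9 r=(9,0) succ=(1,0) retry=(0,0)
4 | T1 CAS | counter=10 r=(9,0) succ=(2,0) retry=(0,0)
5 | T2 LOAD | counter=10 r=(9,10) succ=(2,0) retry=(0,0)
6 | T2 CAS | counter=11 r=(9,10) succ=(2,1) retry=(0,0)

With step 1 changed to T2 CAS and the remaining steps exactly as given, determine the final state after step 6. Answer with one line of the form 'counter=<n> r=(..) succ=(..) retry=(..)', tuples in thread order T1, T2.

(re-executing from step 1 with the substitution; state before step 1: counter=8 r=(0,0) succ=(0,0) retry=(0,0))
1 | T2 CAS | counter=8 r=(0,0) succ=(0,0) retry=(0,1)
2 | T1 CAS | counter=8 r=(0,0) succ=(0,0) retry=(1,1)
3 | T1 LOAD | counter=8 r=(8,0) succ=(0,0) retry=(1,1)
4 | T1 CAS | counter=9 r=(8,0) succ=(1,0) retry=(1,1)
5 | T2 LOAD | counter=9 r=(8,9) succ=(1,0) retry=(1,1)
6 | T2 CAS | counter=10 r=(8,9) succ=(1,1) retry=(1,1)

counter=10 r=(8,9) succ=(1,1) retry=(1,1)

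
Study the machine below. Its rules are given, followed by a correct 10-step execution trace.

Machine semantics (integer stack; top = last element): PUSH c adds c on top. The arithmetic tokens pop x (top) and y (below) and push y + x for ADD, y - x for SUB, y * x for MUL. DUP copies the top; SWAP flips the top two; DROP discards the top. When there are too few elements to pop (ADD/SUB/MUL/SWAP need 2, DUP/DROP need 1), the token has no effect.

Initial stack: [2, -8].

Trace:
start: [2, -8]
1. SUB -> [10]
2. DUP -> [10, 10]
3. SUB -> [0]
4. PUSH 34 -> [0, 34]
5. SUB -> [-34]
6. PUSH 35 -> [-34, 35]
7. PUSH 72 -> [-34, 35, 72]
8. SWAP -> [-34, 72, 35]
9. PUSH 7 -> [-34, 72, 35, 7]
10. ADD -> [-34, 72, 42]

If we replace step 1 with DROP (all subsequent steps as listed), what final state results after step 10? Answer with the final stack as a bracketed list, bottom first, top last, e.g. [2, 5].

[-34, 72, 42]

(re-executing from step 1 with the substitution; state before step 1: [2, -8])
1. DROP -> [2]
2. DUP -> [2, 2]
3. SUB -> [0]
4. PUSH 34 -> [0, 34]
5. SUB -> [-34]
6. PUSH 35 -> [-34, 35]
7. PUSH 72 -> [-34, 35, 72]
8. SWAP -> [-34, 72, 35]
9. PUSH 7 -> [-34, 72, 35, 7]
10. ADD -> [-34, 72, 42]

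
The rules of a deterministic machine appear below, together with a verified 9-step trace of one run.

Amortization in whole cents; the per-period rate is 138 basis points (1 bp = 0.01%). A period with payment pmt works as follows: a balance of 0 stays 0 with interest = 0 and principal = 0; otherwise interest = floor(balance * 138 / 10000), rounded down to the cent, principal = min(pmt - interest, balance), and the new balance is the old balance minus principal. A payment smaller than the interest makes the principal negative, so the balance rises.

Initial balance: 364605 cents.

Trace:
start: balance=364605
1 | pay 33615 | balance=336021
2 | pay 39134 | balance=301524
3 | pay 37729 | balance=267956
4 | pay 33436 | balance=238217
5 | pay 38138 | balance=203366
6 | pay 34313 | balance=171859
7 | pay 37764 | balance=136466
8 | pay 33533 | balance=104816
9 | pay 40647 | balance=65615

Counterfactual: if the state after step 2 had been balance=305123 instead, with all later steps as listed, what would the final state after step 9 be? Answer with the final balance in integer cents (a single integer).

state after step 2 := balance=305123
3 | pay 37729 | balance=271604
4 | pay 33436 | balance=241916
5 | pay 38138 | balance=207116
6 | pay 34313 | balance=175661
7 | pay 37764 | balance=140321
8 | pay 33533 | balance=108724
9 | pay 40647 | balance=69577

69577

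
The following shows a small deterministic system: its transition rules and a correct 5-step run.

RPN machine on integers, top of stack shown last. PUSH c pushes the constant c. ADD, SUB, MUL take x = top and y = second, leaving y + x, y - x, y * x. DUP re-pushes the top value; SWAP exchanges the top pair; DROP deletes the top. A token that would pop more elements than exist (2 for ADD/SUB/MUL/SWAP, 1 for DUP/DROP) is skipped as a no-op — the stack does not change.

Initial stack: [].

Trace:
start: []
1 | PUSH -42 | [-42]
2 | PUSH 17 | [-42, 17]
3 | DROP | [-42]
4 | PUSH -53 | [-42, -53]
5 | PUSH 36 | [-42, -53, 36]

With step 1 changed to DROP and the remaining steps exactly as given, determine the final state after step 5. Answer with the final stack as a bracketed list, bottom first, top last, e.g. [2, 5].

(re-executing from step 1 with the substitution; state before step 1: [])
1 | DROP | []
2 | PUSH 17 | [17]
3 | DROP | []
4 | PUSH -53 | [-53]
5 | PUSH 36 | [-53, 36]

[-53, 36]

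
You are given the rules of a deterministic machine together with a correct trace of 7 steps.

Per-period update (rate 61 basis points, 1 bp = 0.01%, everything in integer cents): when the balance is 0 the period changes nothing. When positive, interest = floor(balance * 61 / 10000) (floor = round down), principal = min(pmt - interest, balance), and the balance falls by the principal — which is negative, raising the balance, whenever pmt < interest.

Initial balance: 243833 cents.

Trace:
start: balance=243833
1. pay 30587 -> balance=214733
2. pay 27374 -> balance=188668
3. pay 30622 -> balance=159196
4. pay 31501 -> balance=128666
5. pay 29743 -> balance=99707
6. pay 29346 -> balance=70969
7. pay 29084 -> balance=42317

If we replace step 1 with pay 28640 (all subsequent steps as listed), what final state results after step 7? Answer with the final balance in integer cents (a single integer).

44337

(re-executing from step 1 with the substitution; state before step 1: balance=243833)
1. pay 28640 -> balance=216680
2. pay 27374 -> balance=190627
3. pay 30622 -> balance=161167
4. pay 31501 -> balance=130649
5. pay 29743 -> balance=101702
6. pay 29346 -> balance=72976
7. pay 29084 -> balance=44337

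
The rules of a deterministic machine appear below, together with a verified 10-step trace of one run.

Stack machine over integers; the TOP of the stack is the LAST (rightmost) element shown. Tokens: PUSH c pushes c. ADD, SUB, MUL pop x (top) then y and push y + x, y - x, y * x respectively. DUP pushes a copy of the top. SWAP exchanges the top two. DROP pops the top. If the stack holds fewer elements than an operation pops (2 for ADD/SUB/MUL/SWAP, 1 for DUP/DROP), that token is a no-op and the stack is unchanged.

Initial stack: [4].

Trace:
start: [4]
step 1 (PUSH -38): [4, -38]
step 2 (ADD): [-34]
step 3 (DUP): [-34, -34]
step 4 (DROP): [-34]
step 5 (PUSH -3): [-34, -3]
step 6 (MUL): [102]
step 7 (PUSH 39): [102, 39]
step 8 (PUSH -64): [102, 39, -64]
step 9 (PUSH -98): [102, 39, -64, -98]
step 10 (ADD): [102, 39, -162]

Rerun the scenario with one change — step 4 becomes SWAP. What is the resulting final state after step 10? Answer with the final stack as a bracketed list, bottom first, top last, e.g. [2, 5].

[-34, 102, 39, -162]

(re-executing from step 4 with the substitution; state before step 4: [-34, -34])
step 4 (SWAP): [-34, -34]
step 5 (PUSH -3): [-34, -34, -3]
step 6 (MUL): [-34, 102]
step 7 (PUSH 39): [-34, 102, 39]
step 8 (PUSH -64): [-34, 102, 39, -64]
step 9 (PUSH -98): [-34, 102, 39, -64, -98]
step 10 (ADD): [-34, 102, 39, -162]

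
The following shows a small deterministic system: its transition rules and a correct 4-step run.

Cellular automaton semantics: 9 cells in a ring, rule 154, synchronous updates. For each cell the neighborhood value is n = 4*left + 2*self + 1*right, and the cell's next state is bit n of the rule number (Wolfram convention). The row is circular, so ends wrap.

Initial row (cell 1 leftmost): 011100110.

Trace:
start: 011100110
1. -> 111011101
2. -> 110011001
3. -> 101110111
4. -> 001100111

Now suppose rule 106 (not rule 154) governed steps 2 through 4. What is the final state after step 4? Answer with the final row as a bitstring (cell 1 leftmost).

111110110

(re-executing steps 2..4 under rule 106; state before step 2: 111011101)
2. -> 001110111
3. -> 011011101
4. -> 111110110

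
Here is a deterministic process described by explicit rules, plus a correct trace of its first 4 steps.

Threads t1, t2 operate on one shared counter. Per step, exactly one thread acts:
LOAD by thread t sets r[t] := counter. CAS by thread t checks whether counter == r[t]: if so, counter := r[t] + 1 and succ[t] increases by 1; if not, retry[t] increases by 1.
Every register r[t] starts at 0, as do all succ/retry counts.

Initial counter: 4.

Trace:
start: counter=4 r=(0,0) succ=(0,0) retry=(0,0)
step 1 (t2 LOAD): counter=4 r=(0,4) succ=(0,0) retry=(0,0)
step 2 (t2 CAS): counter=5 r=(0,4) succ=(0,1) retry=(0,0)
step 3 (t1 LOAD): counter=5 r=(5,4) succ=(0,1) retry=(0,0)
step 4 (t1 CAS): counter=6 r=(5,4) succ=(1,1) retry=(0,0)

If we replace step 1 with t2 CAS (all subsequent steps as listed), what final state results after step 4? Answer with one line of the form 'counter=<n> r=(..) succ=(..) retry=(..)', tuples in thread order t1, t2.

counter=5 r=(4,0) succ=(1,0) retry=(0,2)

(re-executing from step 1 with the substitution; state before step 1: counter=4 r=(0,0) succ=(0,0) retry=(0,0))
step 1 (t2 CAS): counter=4 r=(0,0) succ=(0,0) retry=(0,1)
step 2 (t2 CAS): counter=4 r=(0,0) succ=(0,0) retry=(0,2)
step 3 (t1 LOAD): counter=4 r=(4,0) succ=(0,0) retry=(0,2)
step 4 (t1 CAS): counter=5 r=(4,0) succ=(1,0) retry=(0,2)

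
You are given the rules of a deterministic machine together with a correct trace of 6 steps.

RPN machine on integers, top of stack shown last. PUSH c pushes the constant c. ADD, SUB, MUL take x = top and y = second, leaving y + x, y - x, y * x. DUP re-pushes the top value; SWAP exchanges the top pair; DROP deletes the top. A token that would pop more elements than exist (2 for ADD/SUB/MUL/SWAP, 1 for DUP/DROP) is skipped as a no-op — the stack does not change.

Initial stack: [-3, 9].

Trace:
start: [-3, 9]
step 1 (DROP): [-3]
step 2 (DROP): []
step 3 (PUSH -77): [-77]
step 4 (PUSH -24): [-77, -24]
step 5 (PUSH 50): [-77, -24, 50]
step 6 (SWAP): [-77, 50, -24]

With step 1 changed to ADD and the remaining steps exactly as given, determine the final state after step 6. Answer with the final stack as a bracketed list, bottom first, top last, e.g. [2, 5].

[-77, 50, -24]

(re-executing from step 1 with the substitution; state before step 1: [-3, 9])
step 1 (ADD): [6]
step 2 (DROP): []
step 3 (PUSH -77): [-77]
step 4 (PUSH -24): [-77, -24]
step 5 (PUSH 50): [-77, -24, 50]
step 6 (SWAP): [-77, 50, -24]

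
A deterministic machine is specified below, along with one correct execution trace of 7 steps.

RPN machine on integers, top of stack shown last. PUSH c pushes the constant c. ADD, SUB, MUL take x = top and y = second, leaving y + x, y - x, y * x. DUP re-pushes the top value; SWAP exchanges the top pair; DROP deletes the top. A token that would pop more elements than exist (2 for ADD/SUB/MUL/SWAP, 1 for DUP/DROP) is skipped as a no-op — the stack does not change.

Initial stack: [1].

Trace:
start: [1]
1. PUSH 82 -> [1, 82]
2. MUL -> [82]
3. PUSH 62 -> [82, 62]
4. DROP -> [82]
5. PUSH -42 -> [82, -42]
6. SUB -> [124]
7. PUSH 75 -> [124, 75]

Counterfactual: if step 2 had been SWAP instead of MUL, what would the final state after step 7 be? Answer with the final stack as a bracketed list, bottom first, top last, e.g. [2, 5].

[82, 43, 75]

(re-executing from step 2 with the substitution; state before step 2: [1, 82])
2. SWAP -> [82, 1]
3. PUSH 62 -> [82, 1, 62]
4. DROP -> [82, 1]
5. PUSH -42 -> [82, 1, -42]
6. SUB -> [82, 43]
7. PUSH 75 -> [82, 43, 75]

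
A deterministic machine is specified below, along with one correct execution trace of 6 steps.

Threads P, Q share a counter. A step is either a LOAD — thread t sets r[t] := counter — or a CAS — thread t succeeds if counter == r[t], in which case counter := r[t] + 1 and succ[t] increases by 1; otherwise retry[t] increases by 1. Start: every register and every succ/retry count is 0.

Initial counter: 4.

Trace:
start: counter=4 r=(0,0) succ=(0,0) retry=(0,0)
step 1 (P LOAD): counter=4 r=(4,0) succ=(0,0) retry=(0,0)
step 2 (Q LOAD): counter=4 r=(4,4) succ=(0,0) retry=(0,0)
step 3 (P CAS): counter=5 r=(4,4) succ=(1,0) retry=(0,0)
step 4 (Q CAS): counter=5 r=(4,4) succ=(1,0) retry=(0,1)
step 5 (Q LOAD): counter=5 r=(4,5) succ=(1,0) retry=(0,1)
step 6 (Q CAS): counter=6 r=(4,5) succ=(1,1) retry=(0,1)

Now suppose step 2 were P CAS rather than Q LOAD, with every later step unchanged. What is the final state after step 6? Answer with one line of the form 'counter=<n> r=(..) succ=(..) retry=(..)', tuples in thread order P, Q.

(re-executing from step 2 with the substitution; state before step 2: counter=4 r=(4,0) succ=(0,0) retry=(0,0))
step 2 (P CAS): counter=5 r=(4,0) succ=(1,0) retry=(0,0)
step 3 (P CAS): counter=5 r=(4,0) succ=(1,0) retry=(1,0)
step 4 (Q CAS): counter=5 r=(4,0) succ=(1,0) retry=(1,1)
step 5 (Q LOAD): counter=5 r=(4,5) succ=(1,0) retry=(1,1)
step 6 (Q CAS): counter=6 r=(4,5) succ=(1,1) retry=(1,1)

counter=6 r=(4,5) succ=(1,1) retry=(1,1)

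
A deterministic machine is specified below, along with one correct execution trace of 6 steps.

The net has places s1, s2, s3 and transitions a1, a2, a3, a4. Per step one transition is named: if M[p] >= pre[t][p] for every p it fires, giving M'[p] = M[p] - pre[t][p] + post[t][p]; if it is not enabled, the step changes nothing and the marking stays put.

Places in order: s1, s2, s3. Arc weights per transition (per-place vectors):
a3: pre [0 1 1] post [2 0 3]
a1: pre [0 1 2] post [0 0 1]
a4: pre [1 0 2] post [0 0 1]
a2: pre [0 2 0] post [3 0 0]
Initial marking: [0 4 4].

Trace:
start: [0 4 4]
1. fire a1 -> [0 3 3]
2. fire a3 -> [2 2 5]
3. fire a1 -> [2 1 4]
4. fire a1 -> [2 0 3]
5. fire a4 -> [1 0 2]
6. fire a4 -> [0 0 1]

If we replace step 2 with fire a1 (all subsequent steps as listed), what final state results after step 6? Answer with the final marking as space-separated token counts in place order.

(re-executing from step 2 with the substitution; state before step 2: [0 3 3])
2. fire a1 -> [0 2 2]
3. fire a1 -> [0 1 1]
4. fire a1 -> [0 1 1]
5. fire a4 -> [0 1 1]
6. fire a4 -> [0 1 1]

0 1 1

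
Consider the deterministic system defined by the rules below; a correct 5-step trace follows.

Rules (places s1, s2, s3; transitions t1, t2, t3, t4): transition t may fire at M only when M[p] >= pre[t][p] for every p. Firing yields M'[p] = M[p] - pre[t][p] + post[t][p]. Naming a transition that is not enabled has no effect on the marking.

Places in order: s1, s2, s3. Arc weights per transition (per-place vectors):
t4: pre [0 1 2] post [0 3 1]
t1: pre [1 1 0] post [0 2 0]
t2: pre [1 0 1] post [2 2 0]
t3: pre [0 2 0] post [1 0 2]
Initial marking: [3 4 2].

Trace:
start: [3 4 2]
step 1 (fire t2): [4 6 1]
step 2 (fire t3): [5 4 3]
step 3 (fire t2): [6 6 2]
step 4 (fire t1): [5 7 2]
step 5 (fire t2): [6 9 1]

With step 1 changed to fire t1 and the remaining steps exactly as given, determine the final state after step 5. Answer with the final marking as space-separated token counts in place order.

4 8 2

(re-executing from step 1 with the substitution; state before step 1: [3 4 2])
step 1 (fire t1): [2 5 2]
step 2 (fire t3): [3 3 4]
step 3 (fire t2): [4 5 3]
step 4 (fire t1): [3 6 3]
step 5 (fire t2): [4 8 2]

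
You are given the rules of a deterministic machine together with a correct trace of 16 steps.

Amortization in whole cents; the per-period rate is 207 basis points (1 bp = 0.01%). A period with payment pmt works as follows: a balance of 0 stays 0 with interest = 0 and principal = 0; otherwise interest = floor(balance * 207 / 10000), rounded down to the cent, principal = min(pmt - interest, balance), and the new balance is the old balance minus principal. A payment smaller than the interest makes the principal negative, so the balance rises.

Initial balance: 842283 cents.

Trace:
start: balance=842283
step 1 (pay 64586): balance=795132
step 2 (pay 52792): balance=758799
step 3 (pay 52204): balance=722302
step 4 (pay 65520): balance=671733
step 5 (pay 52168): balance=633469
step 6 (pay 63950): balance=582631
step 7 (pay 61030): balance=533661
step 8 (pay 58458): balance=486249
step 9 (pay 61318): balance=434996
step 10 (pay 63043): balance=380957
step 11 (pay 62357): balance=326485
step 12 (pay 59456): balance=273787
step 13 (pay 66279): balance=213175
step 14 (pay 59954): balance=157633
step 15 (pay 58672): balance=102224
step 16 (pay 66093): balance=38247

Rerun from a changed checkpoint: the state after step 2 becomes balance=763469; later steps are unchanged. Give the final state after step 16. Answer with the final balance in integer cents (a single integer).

state after step 2 := balance=763469
step 3 (pay 52204): balance=727068
step 4 (pay 65520): balance=676598
step 5 (pay 52168): balance=638435
step 6 (pay 63950): balance=587700
step 7 (pay 61030): balance=538835
step 8 (pay 58458): balance=491530
step 9 (pay 61318): balance=440386
step 10 (pay 63043): balance=386458
step 11 (pay 62357): balance=332100
step 12 (pay 59456): balance=279518
step 13 (pay 66279): balance=219025
step 14 (pay 59954): balance=163604
step 15 (pay 58672): balance=108318
step 16 (pay 66093): balance=44467

44467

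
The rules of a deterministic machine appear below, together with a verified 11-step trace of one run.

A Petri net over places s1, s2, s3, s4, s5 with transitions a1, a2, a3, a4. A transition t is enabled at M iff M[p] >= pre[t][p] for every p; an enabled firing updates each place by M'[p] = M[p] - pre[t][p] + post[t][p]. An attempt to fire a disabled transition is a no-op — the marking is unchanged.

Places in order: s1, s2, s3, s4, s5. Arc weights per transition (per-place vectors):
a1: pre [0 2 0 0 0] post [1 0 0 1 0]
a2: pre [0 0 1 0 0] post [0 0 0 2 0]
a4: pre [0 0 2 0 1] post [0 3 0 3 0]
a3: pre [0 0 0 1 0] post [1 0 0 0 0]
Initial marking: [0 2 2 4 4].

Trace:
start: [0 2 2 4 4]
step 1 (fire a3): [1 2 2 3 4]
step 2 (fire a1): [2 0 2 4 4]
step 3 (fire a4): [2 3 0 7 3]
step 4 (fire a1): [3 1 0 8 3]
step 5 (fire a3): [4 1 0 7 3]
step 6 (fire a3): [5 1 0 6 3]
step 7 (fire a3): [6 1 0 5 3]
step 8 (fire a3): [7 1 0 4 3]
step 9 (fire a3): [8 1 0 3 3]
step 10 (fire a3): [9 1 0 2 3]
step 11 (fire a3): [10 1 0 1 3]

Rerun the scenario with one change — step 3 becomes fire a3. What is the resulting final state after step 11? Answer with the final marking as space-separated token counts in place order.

6 0 2 0 4

(re-executing from step 3 with the substitution; state before step 3: [2 0 2 4 4])
step 3 (fire a3): [3 0 2 3 4]
step 4 (fire a1): [3 0 2 3 4]
step 5 (fire a3): [4 0 2 2 4]
step 6 (fire a3): [5 0 2 1 4]
step 7 (fire a3): [6 0 2 0 4]
step 8 (fire a3): [6 0 2 0 4]
step 9 (fire a3): [6 0 2 0 4]
step 10 (fire a3): [6 0 2 0 4]
step 11 (fire a3): [6 0 2 0 4]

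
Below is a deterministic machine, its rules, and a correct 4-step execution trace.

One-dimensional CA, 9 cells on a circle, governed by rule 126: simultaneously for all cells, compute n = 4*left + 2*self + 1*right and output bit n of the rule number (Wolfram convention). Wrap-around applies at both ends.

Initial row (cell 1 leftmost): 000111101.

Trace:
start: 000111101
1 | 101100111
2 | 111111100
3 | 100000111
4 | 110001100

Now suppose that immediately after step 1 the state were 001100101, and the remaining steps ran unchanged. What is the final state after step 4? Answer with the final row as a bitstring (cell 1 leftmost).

000000000

state after step 1 := 001100101
2 | 111111111
3 | 000000000
4 | 000000000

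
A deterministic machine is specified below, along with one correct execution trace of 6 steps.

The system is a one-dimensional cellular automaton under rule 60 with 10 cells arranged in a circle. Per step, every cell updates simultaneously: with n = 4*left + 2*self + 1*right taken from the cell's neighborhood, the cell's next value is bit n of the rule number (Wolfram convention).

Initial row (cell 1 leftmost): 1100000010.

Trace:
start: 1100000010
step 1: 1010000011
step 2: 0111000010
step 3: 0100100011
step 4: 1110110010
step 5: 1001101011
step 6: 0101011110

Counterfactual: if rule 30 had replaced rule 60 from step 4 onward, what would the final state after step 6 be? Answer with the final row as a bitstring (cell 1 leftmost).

(re-executing steps 4..6 under rule 30; state before step 4: 0100100011)
step 4: 0111110110
step 5: 1100000101
step 6: 0010001101

0010001101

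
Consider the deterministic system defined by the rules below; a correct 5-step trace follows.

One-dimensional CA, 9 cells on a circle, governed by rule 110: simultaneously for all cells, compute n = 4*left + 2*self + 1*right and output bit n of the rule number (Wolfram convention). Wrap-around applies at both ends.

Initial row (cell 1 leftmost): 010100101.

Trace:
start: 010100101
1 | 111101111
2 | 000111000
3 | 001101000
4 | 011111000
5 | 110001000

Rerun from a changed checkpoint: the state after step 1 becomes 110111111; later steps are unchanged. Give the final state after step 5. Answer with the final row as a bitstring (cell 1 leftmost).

000100011

state after step 1 := 110111111
2 | 011100000
3 | 110100000
4 | 111100001
5 | 000100011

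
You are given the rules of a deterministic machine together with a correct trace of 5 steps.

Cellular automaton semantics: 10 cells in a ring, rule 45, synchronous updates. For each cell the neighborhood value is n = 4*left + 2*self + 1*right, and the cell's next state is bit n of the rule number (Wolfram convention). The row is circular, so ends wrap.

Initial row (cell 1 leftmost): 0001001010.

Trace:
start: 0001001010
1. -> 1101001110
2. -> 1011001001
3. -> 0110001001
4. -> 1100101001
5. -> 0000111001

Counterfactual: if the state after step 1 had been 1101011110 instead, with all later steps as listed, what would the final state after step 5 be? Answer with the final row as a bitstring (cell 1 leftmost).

state after step 1 := 1101011110
2. -> 1011110001
3. -> 0110000101
4. -> 1100110111
5. -> 0000101100

0000101100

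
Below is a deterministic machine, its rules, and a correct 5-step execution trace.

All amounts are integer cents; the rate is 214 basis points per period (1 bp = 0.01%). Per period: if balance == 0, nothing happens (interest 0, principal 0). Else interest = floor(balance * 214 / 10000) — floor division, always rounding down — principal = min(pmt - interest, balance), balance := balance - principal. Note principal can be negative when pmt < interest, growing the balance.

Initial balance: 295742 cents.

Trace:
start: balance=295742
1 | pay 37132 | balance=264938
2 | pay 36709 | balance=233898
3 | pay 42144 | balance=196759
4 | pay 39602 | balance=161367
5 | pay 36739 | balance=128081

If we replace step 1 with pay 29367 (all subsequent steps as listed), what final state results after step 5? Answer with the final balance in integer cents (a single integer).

136533

(re-executing from step 1 with the substitution; state before step 1: balance=295742)
1 | pay 29367 | balance=272703
2 | pay 36709 | balance=241829
3 | pay 42144 | balance=204860
4 | pay 39602 | balance=169642
5 | pay 36739 | balance=136533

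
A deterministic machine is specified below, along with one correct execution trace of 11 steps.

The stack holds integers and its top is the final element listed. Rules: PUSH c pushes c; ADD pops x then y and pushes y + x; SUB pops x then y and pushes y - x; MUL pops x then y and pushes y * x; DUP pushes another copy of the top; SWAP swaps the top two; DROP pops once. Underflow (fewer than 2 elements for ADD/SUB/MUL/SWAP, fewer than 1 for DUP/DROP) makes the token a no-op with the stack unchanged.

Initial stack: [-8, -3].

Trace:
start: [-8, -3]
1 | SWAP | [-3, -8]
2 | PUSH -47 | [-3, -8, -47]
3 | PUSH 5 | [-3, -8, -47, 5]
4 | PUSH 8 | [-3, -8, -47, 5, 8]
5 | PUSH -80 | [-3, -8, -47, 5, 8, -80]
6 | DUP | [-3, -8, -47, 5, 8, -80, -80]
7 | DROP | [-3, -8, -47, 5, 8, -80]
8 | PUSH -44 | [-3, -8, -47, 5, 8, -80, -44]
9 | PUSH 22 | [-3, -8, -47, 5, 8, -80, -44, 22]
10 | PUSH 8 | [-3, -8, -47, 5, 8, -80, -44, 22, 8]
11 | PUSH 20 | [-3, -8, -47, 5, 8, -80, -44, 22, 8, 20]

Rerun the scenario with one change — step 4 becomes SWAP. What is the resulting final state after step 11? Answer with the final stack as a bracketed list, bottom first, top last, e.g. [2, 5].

(re-executing from step 4 with the substitution; state before step 4: [-3, -8, -47, 5])
4 | SWAP | [-3, -8, 5, -47]
5 | PUSH -80 | [-3, -8, 5, -47, -80]
6 | DUP | [-3, -8, 5, -47, -80, -80]
7 | DROP | [-3, -8, 5, -47, -80]
8 | PUSH -44 | [-3, -8, 5, -47, -80, -44]
9 | PUSH 22 | [-3, -8, 5, -47, -80, -44, 22]
10 | PUSH 8 | [-3, -8, 5, -47, -80, -44, 22, 8]
11 | PUSH 20 | [-3, -8, 5, -47, -80, -44, 22, 8, 20]

[-3, -8, 5, -47, -80, -44, 22, 8, 20]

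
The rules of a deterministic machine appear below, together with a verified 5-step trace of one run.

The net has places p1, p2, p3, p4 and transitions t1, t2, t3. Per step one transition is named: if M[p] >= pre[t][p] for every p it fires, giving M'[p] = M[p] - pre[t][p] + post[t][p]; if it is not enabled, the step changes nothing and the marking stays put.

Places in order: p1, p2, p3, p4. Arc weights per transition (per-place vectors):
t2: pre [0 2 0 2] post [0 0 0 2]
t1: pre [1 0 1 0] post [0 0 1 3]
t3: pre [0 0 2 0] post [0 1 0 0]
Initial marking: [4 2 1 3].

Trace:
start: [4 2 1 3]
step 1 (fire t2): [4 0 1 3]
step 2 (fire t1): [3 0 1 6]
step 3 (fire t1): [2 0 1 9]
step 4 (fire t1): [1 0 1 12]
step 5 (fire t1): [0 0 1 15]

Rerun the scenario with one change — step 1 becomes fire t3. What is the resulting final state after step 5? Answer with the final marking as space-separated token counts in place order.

0 2 1 15

(re-executing from step 1 with the substitution; state before step 1: [4 2 1 3])
step 1 (fire t3): [4 2 1 3]
step 2 (fire t1): [3 2 1 6]
step 3 (fire t1): [2 2 1 9]
step 4 (fire t1): [1 2 1 12]
step 5 (fire t1): [0 2 1 15]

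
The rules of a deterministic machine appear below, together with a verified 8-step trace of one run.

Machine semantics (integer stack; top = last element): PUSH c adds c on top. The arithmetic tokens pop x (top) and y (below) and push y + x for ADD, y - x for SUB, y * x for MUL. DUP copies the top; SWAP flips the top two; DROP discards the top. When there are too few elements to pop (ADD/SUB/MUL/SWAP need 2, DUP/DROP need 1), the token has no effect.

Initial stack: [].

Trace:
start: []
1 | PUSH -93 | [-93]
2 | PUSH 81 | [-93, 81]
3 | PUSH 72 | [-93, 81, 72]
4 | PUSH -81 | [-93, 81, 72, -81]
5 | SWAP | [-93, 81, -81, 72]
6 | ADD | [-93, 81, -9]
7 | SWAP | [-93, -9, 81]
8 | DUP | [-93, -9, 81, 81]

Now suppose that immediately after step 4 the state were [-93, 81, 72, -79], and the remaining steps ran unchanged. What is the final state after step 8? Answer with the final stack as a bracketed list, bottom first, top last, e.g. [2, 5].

[-93, -7, 81, 81]

state after step 4 := [-93, 81, 72, -79]
5 | SWAP | [-93, 81, -79, 72]
6 | ADD | [-93, 81, -7]
7 | SWAP | [-93, -7, 81]
8 | DUP | [-93, -7, 81, 81]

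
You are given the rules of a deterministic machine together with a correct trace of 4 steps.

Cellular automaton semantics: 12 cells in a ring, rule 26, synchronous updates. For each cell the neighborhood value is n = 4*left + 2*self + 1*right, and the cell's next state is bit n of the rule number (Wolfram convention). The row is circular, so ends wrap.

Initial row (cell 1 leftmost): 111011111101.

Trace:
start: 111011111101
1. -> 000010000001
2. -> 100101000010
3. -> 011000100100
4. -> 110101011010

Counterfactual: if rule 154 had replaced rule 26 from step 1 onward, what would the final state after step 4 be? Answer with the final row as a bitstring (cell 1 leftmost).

(re-executing steps 1..4 under rule 154; state before step 1: 111011111101)
1. -> 110011111001
2. -> 101111110111
3. -> 001111100111
4. -> 111111011110

111111011110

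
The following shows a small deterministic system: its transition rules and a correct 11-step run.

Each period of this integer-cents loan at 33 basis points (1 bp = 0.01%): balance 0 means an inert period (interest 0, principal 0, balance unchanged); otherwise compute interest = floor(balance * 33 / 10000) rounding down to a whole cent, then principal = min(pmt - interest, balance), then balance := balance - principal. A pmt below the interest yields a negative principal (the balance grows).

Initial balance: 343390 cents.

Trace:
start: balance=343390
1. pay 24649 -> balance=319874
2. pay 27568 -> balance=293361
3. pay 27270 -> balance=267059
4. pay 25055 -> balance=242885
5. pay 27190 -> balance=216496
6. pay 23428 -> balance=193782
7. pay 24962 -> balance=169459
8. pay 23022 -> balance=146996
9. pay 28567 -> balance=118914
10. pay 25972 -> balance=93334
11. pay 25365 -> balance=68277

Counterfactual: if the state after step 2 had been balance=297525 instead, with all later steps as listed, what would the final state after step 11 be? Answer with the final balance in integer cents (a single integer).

state after step 2 := balance=297525
3. pay 27270 -> balance=271236
4. pay 25055 -> balance=247076
5. pay 27190 -> balance=220701
6. pay 23428 -> balance=198001
7. pay 24962 -> balance=173692
8. pay 23022 -> balance=151243
9. pay 28567 -> balance=123175
10. pay 25972 -> balance=97609
11. pay 25365 -> balance=72566

72566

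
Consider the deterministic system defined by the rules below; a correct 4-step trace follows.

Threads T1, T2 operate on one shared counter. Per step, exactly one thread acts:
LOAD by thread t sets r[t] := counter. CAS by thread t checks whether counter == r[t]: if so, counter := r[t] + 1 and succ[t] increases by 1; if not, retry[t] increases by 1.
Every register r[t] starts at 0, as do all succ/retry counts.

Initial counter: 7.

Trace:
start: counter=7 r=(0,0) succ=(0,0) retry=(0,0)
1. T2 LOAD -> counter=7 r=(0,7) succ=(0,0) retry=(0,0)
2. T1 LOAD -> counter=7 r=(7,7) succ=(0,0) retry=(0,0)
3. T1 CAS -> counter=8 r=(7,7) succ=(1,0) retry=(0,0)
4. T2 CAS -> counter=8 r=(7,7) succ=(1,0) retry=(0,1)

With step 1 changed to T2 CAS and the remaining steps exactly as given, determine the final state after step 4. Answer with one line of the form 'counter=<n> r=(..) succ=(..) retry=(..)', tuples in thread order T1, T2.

(re-executing from step 1 with the substitution; state before step 1: counter=7 r=(0,0) succ=(0,0) retry=(0,0))
1. T2 CAS -> counter=7 r=(0,0) succ=(0,0) retry=(0,1)
2. T1 LOAD -> counter=7 r=(7,0) succ=(0,0) retry=(0,1)
3. T1 CAS -> counter=8 r=(7,0) succ=(1,0) retry=(0,1)
4. T2 CAS -> counter=8 r=(7,0) succ=(1,0) retry=(0,2)

counter=8 r=(7,0) succ=(1,0) retry=(0,2)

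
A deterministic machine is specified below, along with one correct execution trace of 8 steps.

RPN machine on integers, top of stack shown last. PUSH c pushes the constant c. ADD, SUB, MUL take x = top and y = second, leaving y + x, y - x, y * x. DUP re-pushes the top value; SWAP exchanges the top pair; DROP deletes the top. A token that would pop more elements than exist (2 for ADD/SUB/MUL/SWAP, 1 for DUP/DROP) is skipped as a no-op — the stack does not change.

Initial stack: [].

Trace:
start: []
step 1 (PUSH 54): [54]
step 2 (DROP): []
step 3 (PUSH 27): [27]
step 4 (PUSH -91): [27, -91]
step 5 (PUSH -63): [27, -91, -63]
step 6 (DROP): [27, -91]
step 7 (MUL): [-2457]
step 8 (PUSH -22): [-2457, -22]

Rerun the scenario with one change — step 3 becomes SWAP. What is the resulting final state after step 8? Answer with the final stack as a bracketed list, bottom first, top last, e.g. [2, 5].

[-91, -22]

(re-executing from step 3 with the substitution; state before step 3: [])
step 3 (SWAP): []
step 4 (PUSH -91): [-91]
step 5 (PUSH -63): [-91, -63]
step 6 (DROP): [-91]
step 7 (MUL): [-91]
step 8 (PUSH -22): [-91, -22]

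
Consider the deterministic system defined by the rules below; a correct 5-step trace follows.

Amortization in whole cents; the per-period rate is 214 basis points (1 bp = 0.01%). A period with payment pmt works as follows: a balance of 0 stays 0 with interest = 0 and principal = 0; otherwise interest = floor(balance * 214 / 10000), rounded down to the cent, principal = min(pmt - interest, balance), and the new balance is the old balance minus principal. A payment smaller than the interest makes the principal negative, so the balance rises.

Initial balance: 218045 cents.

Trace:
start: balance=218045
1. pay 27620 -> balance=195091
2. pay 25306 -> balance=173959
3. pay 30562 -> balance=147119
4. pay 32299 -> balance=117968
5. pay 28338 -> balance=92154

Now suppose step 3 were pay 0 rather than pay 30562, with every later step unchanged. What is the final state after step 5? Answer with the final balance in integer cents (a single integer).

(re-executing from step 3 with the substitution; state before step 3: balance=173959)
3. pay 0 -> balance=177681
4. pay 32299 -> balance=149184
5. pay 28338 -> balance=124038

124038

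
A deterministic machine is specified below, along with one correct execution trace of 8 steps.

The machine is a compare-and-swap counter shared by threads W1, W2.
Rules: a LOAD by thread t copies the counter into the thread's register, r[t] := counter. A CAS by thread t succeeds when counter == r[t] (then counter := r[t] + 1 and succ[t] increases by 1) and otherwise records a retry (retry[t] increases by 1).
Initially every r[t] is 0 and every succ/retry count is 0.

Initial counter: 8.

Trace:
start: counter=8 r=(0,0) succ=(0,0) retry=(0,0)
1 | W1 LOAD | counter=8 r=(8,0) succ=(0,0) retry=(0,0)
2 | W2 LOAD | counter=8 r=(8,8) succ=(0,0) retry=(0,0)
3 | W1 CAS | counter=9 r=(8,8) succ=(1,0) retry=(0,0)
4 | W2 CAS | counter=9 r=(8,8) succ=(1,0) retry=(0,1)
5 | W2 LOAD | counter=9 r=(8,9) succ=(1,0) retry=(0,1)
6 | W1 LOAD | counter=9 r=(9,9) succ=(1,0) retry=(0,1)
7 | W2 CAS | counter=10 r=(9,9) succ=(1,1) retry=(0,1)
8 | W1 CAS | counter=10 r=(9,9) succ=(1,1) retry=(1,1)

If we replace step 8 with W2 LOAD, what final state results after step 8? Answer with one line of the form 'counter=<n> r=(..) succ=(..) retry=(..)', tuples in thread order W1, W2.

counter=10 r=(9,10) succ=(1,1) retry=(0,1)

(re-executing from step 8 with the substitution; state before step 8: counter=10 r=(9,9) succ=(1,1) retry=(0,1))
8 | W2 LOAD | counter=10 r=(9,10) succ=(1,1) retry=(0,1)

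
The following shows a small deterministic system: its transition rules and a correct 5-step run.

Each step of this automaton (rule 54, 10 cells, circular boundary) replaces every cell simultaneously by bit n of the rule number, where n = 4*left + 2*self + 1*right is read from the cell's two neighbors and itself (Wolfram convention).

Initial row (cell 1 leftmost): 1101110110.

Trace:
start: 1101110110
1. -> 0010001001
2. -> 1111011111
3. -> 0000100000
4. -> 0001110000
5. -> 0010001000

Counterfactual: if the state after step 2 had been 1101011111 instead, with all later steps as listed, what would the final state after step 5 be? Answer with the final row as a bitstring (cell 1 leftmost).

1110111000

state after step 2 := 1101011111
3. -> 0011100000
4. -> 0100010000
5. -> 1110111000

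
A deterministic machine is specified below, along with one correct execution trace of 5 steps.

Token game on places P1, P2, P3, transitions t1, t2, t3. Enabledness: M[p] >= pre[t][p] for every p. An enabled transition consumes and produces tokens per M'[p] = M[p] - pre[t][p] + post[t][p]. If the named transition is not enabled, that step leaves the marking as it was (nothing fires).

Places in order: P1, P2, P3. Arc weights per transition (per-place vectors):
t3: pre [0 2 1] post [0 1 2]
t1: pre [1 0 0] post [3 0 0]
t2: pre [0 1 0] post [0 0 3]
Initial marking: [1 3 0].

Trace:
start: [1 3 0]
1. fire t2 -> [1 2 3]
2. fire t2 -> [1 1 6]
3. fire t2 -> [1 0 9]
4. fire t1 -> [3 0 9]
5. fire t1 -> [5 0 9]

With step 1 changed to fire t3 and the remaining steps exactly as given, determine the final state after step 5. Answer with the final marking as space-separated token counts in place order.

5 1 6

(re-executing from step 1 with the substitution; state before step 1: [1 3 0])
1. fire t3 -> [1 3 0]
2. fire t2 -> [1 2 3]
3. fire t2 -> [1 1 6]
4. fire t1 -> [3 1 6]
5. fire t1 -> [5 1 6]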